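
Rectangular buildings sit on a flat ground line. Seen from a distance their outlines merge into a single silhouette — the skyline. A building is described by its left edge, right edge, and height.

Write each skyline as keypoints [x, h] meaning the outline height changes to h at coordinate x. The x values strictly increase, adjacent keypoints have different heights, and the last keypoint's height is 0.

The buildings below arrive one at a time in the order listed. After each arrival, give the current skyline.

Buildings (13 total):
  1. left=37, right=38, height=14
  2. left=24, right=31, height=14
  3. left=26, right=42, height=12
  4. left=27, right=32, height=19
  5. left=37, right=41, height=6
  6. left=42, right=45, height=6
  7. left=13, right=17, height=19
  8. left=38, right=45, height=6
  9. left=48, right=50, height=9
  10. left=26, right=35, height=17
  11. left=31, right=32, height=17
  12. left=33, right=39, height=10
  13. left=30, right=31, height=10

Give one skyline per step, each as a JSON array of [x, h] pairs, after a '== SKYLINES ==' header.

== SKYLINES ==
[[37,14],[38,0]]
[[24,14],[31,0],[37,14],[38,0]]
[[24,14],[31,12],[37,14],[38,12],[42,0]]
[[24,14],[27,19],[32,12],[37,14],[38,12],[42,0]]
[[24,14],[27,19],[32,12],[37,14],[38,12],[42,0]]
[[24,14],[27,19],[32,12],[37,14],[38,12],[42,6],[45,0]]
[[13,19],[17,0],[24,14],[27,19],[32,12],[37,14],[38,12],[42,6],[45,0]]
[[13,19],[17,0],[24,14],[27,19],[32,12],[37,14],[38,12],[42,6],[45,0]]
[[13,19],[17,0],[24,14],[27,19],[32,12],[37,14],[38,12],[42,6],[45,0],[48,9],[50,0]]
[[13,19],[17,0],[24,14],[26,17],[27,19],[32,17],[35,12],[37,14],[38,12],[42,6],[45,0],[48,9],[50,0]]
[[13,19],[17,0],[24,14],[26,17],[27,19],[32,17],[35,12],[37,14],[38,12],[42,6],[45,0],[48,9],[50,0]]
[[13,19],[17,0],[24,14],[26,17],[27,19],[32,17],[35,12],[37,14],[38,12],[42,6],[45,0],[48,9],[50,0]]
[[13,19],[17,0],[24,14],[26,17],[27,19],[32,17],[35,12],[37,14],[38,12],[42,6],[45,0],[48,9],[50,0]]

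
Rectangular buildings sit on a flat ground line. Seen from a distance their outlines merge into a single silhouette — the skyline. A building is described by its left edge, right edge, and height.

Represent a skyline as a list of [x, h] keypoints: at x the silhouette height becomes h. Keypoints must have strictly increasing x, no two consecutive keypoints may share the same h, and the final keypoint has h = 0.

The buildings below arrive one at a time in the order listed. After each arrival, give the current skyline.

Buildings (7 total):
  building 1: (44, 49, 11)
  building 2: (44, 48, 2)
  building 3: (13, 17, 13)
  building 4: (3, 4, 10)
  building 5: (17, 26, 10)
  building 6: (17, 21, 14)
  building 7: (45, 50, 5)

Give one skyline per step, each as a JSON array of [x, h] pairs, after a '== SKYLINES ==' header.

== SKYLINES ==
[[44,11],[49,0]]
[[44,11],[49,0]]
[[13,13],[17,0],[44,11],[49,0]]
[[3,10],[4,0],[13,13],[17,0],[44,11],[49,0]]
[[3,10],[4,0],[13,13],[17,10],[26,0],[44,11],[49,0]]
[[3,10],[4,0],[13,13],[17,14],[21,10],[26,0],[44,11],[49,0]]
[[3,10],[4,0],[13,13],[17,14],[21,10],[26,0],[44,11],[49,5],[50,0]]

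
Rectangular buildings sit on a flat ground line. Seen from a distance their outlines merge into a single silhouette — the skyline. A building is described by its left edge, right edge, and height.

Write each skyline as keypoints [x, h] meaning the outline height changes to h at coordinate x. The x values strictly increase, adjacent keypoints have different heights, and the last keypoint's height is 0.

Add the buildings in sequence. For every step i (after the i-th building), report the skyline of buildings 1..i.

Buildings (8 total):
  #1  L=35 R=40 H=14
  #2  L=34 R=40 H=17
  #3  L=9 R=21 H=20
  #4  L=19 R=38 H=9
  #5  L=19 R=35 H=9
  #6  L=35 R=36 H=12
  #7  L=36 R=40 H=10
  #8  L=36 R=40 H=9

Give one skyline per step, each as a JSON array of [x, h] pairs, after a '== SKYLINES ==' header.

== SKYLINES ==
[[35,14],[40,0]]
[[34,17],[40,0]]
[[9,20],[21,0],[34,17],[40,0]]
[[9,20],[21,9],[34,17],[40,0]]
[[9,20],[21,9],[34,17],[40,0]]
[[9,20],[21,9],[34,17],[40,0]]
[[9,20],[21,9],[34,17],[40,0]]
[[9,20],[21,9],[34,17],[40,0]]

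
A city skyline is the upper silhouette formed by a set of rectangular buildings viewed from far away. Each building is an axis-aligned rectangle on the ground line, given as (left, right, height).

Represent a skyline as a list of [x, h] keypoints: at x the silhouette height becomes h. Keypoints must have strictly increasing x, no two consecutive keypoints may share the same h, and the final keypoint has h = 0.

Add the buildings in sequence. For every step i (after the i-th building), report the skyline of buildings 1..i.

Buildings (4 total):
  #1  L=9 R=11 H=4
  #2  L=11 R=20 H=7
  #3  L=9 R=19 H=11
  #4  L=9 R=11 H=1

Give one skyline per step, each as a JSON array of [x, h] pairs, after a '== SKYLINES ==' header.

== SKYLINES ==
[[9,4],[11,0]]
[[9,4],[11,7],[20,0]]
[[9,11],[19,7],[20,0]]
[[9,11],[19,7],[20,0]]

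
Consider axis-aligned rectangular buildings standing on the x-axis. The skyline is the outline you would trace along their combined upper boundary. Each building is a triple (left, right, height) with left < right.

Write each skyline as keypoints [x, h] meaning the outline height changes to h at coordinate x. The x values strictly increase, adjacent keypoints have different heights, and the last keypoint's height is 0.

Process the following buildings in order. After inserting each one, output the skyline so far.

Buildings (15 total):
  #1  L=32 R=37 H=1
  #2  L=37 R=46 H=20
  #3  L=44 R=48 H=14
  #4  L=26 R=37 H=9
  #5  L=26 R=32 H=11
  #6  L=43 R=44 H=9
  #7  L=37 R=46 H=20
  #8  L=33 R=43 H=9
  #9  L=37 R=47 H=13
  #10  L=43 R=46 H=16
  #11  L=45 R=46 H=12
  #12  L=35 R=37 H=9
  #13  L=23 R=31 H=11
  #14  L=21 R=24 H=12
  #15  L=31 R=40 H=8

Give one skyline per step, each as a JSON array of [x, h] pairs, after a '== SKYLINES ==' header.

== SKYLINES ==
[[32,1],[37,0]]
[[32,1],[37,20],[46,0]]
[[32,1],[37,20],[46,14],[48,0]]
[[26,9],[37,20],[46,14],[48,0]]
[[26,11],[32,9],[37,20],[46,14],[48,0]]
[[26,11],[32,9],[37,20],[46,14],[48,0]]
[[26,11],[32,9],[37,20],[46,14],[48,0]]
[[26,11],[32,9],[37,20],[46,14],[48,0]]
[[26,11],[32,9],[37,20],[46,14],[48,0]]
[[26,11],[32,9],[37,20],[46,14],[48,0]]
[[26,11],[32,9],[37,20],[46,14],[48,0]]
[[26,11],[32,9],[37,20],[46,14],[48,0]]
[[23,11],[32,9],[37,20],[46,14],[48,0]]
[[21,12],[24,11],[32,9],[37,20],[46,14],[48,0]]
[[21,12],[24,11],[32,9],[37,20],[46,14],[48,0]]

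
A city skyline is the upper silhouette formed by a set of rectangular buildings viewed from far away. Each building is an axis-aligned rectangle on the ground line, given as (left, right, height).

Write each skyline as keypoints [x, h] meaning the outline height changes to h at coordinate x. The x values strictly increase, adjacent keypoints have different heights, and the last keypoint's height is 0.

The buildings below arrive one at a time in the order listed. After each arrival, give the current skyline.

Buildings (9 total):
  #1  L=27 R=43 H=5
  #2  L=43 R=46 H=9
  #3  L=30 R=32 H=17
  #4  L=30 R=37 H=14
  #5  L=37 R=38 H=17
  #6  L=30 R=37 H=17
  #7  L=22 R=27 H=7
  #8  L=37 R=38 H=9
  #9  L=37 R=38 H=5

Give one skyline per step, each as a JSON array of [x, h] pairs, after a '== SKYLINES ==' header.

== SKYLINES ==
[[27,5],[43,0]]
[[27,5],[43,9],[46,0]]
[[27,5],[30,17],[32,5],[43,9],[46,0]]
[[27,5],[30,17],[32,14],[37,5],[43,9],[46,0]]
[[27,5],[30,17],[32,14],[37,17],[38,5],[43,9],[46,0]]
[[27,5],[30,17],[38,5],[43,9],[46,0]]
[[22,7],[27,5],[30,17],[38,5],[43,9],[46,0]]
[[22,7],[27,5],[30,17],[38,5],[43,9],[46,0]]
[[22,7],[27,5],[30,17],[38,5],[43,9],[46,0]]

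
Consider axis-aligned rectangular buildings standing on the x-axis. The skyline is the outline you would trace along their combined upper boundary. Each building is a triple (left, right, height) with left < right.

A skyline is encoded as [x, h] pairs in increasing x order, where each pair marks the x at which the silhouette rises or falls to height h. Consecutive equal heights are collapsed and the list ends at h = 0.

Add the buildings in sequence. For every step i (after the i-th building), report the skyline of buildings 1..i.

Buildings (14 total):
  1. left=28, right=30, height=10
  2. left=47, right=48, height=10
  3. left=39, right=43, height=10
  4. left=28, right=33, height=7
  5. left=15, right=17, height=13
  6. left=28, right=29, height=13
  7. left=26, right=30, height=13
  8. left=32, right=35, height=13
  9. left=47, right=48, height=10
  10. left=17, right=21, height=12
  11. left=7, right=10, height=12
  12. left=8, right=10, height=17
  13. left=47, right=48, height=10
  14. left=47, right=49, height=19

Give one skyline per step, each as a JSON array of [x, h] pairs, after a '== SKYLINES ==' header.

== SKYLINES ==
[[28,10],[30,0]]
[[28,10],[30,0],[47,10],[48,0]]
[[28,10],[30,0],[39,10],[43,0],[47,10],[48,0]]
[[28,10],[30,7],[33,0],[39,10],[43,0],[47,10],[48,0]]
[[15,13],[17,0],[28,10],[30,7],[33,0],[39,10],[43,0],[47,10],[48,0]]
[[15,13],[17,0],[28,13],[29,10],[30,7],[33,0],[39,10],[43,0],[47,10],[48,0]]
[[15,13],[17,0],[26,13],[30,7],[33,0],[39,10],[43,0],[47,10],[48,0]]
[[15,13],[17,0],[26,13],[30,7],[32,13],[35,0],[39,10],[43,0],[47,10],[48,0]]
[[15,13],[17,0],[26,13],[30,7],[32,13],[35,0],[39,10],[43,0],[47,10],[48,0]]
[[15,13],[17,12],[21,0],[26,13],[30,7],[32,13],[35,0],[39,10],[43,0],[47,10],[48,0]]
[[7,12],[10,0],[15,13],[17,12],[21,0],[26,13],[30,7],[32,13],[35,0],[39,10],[43,0],[47,10],[48,0]]
[[7,12],[8,17],[10,0],[15,13],[17,12],[21,0],[26,13],[30,7],[32,13],[35,0],[39,10],[43,0],[47,10],[48,0]]
[[7,12],[8,17],[10,0],[15,13],[17,12],[21,0],[26,13],[30,7],[32,13],[35,0],[39,10],[43,0],[47,10],[48,0]]
[[7,12],[8,17],[10,0],[15,13],[17,12],[21,0],[26,13],[30,7],[32,13],[35,0],[39,10],[43,0],[47,19],[49,0]]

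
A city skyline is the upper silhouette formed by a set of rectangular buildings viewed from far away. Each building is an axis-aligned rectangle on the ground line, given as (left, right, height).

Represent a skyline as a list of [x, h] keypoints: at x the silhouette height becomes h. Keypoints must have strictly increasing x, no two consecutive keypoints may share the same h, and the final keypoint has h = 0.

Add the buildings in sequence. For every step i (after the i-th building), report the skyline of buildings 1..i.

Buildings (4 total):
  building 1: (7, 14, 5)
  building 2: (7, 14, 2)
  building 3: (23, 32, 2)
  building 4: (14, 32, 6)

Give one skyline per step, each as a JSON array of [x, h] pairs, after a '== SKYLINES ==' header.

== SKYLINES ==
[[7,5],[14,0]]
[[7,5],[14,0]]
[[7,5],[14,0],[23,2],[32,0]]
[[7,5],[14,6],[32,0]]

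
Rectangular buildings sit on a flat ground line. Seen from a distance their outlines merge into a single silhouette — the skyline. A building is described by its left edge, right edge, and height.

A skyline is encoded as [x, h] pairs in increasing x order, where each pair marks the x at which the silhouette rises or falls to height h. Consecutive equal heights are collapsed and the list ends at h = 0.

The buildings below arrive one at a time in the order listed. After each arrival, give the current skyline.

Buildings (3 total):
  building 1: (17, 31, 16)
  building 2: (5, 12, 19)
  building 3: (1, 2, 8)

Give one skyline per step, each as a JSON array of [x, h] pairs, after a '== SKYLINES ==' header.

== SKYLINES ==
[[17,16],[31,0]]
[[5,19],[12,0],[17,16],[31,0]]
[[1,8],[2,0],[5,19],[12,0],[17,16],[31,0]]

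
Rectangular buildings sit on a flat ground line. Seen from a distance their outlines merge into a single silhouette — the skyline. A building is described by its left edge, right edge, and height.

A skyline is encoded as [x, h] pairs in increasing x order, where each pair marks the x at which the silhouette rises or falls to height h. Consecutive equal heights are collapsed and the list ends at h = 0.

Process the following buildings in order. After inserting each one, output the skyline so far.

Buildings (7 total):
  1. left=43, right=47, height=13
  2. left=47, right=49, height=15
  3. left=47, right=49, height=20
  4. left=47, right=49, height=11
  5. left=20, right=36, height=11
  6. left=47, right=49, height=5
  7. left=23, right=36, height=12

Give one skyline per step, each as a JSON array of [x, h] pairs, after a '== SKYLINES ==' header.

== SKYLINES ==
[[43,13],[47,0]]
[[43,13],[47,15],[49,0]]
[[43,13],[47,20],[49,0]]
[[43,13],[47,20],[49,0]]
[[20,11],[36,0],[43,13],[47,20],[49,0]]
[[20,11],[36,0],[43,13],[47,20],[49,0]]
[[20,11],[23,12],[36,0],[43,13],[47,20],[49,0]]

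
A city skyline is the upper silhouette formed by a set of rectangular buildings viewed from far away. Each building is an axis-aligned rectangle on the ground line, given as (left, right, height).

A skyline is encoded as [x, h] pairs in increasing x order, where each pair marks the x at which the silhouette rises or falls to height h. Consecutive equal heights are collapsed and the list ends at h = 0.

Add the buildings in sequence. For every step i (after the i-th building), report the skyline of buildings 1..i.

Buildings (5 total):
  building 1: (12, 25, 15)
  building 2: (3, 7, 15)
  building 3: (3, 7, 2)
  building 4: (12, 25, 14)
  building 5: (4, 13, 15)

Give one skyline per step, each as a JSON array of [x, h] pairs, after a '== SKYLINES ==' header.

== SKYLINES ==
[[12,15],[25,0]]
[[3,15],[7,0],[12,15],[25,0]]
[[3,15],[7,0],[12,15],[25,0]]
[[3,15],[7,0],[12,15],[25,0]]
[[3,15],[25,0]]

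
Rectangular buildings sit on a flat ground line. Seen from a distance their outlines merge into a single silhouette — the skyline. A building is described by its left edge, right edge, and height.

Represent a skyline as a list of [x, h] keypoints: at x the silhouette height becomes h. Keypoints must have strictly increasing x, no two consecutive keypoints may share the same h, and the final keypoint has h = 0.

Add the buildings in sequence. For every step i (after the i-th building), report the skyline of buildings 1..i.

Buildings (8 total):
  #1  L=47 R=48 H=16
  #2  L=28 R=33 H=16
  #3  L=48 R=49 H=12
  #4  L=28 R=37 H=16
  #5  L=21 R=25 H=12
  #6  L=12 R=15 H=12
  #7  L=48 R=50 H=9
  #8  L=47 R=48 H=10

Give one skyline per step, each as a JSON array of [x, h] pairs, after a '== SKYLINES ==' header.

== SKYLINES ==
[[47,16],[48,0]]
[[28,16],[33,0],[47,16],[48,0]]
[[28,16],[33,0],[47,16],[48,12],[49,0]]
[[28,16],[37,0],[47,16],[48,12],[49,0]]
[[21,12],[25,0],[28,16],[37,0],[47,16],[48,12],[49,0]]
[[12,12],[15,0],[21,12],[25,0],[28,16],[37,0],[47,16],[48,12],[49,0]]
[[12,12],[15,0],[21,12],[25,0],[28,16],[37,0],[47,16],[48,12],[49,9],[50,0]]
[[12,12],[15,0],[21,12],[25,0],[28,16],[37,0],[47,16],[48,12],[49,9],[50,0]]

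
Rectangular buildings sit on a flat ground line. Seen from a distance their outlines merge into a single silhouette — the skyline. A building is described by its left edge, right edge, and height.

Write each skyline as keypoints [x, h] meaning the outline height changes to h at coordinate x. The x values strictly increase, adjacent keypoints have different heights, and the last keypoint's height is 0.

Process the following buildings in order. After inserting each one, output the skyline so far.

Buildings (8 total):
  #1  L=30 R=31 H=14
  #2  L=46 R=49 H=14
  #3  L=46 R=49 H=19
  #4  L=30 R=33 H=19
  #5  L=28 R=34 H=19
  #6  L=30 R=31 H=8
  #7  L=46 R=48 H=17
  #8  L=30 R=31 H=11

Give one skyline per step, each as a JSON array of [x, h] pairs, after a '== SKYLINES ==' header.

== SKYLINES ==
[[30,14],[31,0]]
[[30,14],[31,0],[46,14],[49,0]]
[[30,14],[31,0],[46,19],[49,0]]
[[30,19],[33,0],[46,19],[49,0]]
[[28,19],[34,0],[46,19],[49,0]]
[[28,19],[34,0],[46,19],[49,0]]
[[28,19],[34,0],[46,19],[49,0]]
[[28,19],[34,0],[46,19],[49,0]]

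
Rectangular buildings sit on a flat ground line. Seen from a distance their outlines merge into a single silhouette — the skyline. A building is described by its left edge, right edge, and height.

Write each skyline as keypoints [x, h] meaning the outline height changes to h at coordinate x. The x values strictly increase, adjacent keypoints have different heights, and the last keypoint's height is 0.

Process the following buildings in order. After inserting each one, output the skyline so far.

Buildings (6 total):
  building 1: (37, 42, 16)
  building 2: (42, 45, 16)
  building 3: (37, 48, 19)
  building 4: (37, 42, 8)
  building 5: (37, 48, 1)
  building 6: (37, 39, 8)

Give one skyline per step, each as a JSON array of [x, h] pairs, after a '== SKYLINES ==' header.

== SKYLINES ==
[[37,16],[42,0]]
[[37,16],[45,0]]
[[37,19],[48,0]]
[[37,19],[48,0]]
[[37,19],[48,0]]
[[37,19],[48,0]]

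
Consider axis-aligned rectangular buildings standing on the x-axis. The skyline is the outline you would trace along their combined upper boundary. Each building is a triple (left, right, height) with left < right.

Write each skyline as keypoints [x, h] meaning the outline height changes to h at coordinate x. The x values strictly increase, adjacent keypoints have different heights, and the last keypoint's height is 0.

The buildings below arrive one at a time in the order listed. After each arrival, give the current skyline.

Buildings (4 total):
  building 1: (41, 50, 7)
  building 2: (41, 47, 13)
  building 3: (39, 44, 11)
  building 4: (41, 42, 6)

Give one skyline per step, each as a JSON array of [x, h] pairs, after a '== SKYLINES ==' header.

== SKYLINES ==
[[41,7],[50,0]]
[[41,13],[47,7],[50,0]]
[[39,11],[41,13],[47,7],[50,0]]
[[39,11],[41,13],[47,7],[50,0]]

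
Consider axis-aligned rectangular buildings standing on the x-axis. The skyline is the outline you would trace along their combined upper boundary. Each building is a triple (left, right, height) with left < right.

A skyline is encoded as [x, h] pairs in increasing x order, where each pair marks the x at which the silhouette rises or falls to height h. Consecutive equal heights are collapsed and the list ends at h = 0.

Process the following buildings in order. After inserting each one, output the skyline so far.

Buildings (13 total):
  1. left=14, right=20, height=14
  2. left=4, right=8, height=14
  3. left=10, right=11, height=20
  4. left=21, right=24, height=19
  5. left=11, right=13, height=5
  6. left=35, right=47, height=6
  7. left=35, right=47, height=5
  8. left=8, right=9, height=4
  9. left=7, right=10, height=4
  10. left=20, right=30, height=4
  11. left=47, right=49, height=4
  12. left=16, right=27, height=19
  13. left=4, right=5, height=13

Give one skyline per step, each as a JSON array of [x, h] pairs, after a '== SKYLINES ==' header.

== SKYLINES ==
[[14,14],[20,0]]
[[4,14],[8,0],[14,14],[20,0]]
[[4,14],[8,0],[10,20],[11,0],[14,14],[20,0]]
[[4,14],[8,0],[10,20],[11,0],[14,14],[20,0],[21,19],[24,0]]
[[4,14],[8,0],[10,20],[11,5],[13,0],[14,14],[20,0],[21,19],[24,0]]
[[4,14],[8,0],[10,20],[11,5],[13,0],[14,14],[20,0],[21,19],[24,0],[35,6],[47,0]]
[[4,14],[8,0],[10,20],[11,5],[13,0],[14,14],[20,0],[21,19],[24,0],[35,6],[47,0]]
[[4,14],[8,4],[9,0],[10,20],[11,5],[13,0],[14,14],[20,0],[21,19],[24,0],[35,6],[47,0]]
[[4,14],[8,4],[10,20],[11,5],[13,0],[14,14],[20,0],[21,19],[24,0],[35,6],[47,0]]
[[4,14],[8,4],[10,20],[11,5],[13,0],[14,14],[20,4],[21,19],[24,4],[30,0],[35,6],[47,0]]
[[4,14],[8,4],[10,20],[11,5],[13,0],[14,14],[20,4],[21,19],[24,4],[30,0],[35,6],[47,4],[49,0]]
[[4,14],[8,4],[10,20],[11,5],[13,0],[14,14],[16,19],[27,4],[30,0],[35,6],[47,4],[49,0]]
[[4,14],[8,4],[10,20],[11,5],[13,0],[14,14],[16,19],[27,4],[30,0],[35,6],[47,4],[49,0]]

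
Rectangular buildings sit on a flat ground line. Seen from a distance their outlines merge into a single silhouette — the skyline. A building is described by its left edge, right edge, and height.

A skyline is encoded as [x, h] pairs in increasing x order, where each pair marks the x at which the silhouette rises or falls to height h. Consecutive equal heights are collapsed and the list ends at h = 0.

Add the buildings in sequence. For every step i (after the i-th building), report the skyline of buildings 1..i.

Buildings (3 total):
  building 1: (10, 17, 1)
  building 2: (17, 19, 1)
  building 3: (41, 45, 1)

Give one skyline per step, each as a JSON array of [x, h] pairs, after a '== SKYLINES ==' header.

== SKYLINES ==
[[10,1],[17,0]]
[[10,1],[19,0]]
[[10,1],[19,0],[41,1],[45,0]]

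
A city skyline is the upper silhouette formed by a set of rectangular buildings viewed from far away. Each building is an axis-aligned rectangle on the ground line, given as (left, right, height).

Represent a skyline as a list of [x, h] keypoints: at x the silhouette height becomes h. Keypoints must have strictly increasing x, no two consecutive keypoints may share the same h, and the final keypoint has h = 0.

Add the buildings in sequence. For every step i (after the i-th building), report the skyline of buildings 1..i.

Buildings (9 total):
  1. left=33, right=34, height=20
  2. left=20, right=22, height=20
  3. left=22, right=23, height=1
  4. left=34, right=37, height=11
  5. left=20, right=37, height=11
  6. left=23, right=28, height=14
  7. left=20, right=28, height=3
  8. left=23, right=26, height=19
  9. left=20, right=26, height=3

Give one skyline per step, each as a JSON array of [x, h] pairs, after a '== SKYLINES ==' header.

== SKYLINES ==
[[33,20],[34,0]]
[[20,20],[22,0],[33,20],[34,0]]
[[20,20],[22,1],[23,0],[33,20],[34,0]]
[[20,20],[22,1],[23,0],[33,20],[34,11],[37,0]]
[[20,20],[22,11],[33,20],[34,11],[37,0]]
[[20,20],[22,11],[23,14],[28,11],[33,20],[34,11],[37,0]]
[[20,20],[22,11],[23,14],[28,11],[33,20],[34,11],[37,0]]
[[20,20],[22,11],[23,19],[26,14],[28,11],[33,20],[34,11],[37,0]]
[[20,20],[22,11],[23,19],[26,14],[28,11],[33,20],[34,11],[37,0]]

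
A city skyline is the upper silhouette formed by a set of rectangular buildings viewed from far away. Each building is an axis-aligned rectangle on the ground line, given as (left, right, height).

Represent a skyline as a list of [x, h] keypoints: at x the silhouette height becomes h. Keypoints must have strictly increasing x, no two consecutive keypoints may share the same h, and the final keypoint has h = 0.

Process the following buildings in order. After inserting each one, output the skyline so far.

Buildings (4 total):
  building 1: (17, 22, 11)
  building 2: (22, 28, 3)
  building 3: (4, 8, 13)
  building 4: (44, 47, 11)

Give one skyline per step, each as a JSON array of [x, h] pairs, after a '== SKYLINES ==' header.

== SKYLINES ==
[[17,11],[22,0]]
[[17,11],[22,3],[28,0]]
[[4,13],[8,0],[17,11],[22,3],[28,0]]
[[4,13],[8,0],[17,11],[22,3],[28,0],[44,11],[47,0]]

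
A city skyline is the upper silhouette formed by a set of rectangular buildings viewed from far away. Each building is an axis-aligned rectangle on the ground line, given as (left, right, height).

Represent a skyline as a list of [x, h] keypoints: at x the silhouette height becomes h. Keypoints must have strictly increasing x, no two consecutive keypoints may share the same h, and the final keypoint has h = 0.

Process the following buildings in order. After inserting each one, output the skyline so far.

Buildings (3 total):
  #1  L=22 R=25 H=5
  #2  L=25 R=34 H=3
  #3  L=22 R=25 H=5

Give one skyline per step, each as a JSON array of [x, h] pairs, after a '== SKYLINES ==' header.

== SKYLINES ==
[[22,5],[25,0]]
[[22,5],[25,3],[34,0]]
[[22,5],[25,3],[34,0]]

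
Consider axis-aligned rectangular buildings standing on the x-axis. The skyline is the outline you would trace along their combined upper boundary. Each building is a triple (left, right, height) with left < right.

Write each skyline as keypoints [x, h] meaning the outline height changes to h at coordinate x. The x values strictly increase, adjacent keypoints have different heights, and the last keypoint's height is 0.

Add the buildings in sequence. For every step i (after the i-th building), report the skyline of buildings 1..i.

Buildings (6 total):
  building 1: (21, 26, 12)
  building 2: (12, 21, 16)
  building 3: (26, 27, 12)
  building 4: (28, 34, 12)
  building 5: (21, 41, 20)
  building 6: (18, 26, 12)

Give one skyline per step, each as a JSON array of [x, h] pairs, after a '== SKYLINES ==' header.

== SKYLINES ==
[[21,12],[26,0]]
[[12,16],[21,12],[26,0]]
[[12,16],[21,12],[27,0]]
[[12,16],[21,12],[27,0],[28,12],[34,0]]
[[12,16],[21,20],[41,0]]
[[12,16],[21,20],[41,0]]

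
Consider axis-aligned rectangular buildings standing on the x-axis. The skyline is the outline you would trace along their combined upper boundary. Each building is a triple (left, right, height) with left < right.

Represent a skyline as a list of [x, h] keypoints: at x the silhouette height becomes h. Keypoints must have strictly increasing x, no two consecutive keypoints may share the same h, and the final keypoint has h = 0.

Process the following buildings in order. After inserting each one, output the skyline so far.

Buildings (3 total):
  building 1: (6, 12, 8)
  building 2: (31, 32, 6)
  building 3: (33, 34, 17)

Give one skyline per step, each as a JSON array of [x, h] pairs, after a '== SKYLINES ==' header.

== SKYLINES ==
[[6,8],[12,0]]
[[6,8],[12,0],[31,6],[32,0]]
[[6,8],[12,0],[31,6],[32,0],[33,17],[34,0]]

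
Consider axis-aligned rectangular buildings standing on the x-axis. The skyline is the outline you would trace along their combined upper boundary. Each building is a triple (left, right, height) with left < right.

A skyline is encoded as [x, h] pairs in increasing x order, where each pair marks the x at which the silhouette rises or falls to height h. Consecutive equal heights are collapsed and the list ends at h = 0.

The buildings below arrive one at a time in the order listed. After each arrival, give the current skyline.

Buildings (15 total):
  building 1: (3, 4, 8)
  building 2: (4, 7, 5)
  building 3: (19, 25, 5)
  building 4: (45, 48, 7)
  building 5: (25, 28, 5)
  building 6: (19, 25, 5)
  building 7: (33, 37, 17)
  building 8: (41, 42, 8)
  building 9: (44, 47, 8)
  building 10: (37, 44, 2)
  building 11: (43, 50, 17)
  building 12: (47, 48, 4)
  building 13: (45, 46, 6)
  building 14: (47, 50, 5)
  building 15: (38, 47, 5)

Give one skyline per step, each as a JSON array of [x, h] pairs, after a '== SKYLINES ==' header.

== SKYLINES ==
[[3,8],[4,0]]
[[3,8],[4,5],[7,0]]
[[3,8],[4,5],[7,0],[19,5],[25,0]]
[[3,8],[4,5],[7,0],[19,5],[25,0],[45,7],[48,0]]
[[3,8],[4,5],[7,0],[19,5],[28,0],[45,7],[48,0]]
[[3,8],[4,5],[7,0],[19,5],[28,0],[45,7],[48,0]]
[[3,8],[4,5],[7,0],[19,5],[28,0],[33,17],[37,0],[45,7],[48,0]]
[[3,8],[4,5],[7,0],[19,5],[28,0],[33,17],[37,0],[41,8],[42,0],[45,7],[48,0]]
[[3,8],[4,5],[7,0],[19,5],[28,0],[33,17],[37,0],[41,8],[42,0],[44,8],[47,7],[48,0]]
[[3,8],[4,5],[7,0],[19,5],[28,0],[33,17],[37,2],[41,8],[42,2],[44,8],[47,7],[48,0]]
[[3,8],[4,5],[7,0],[19,5],[28,0],[33,17],[37,2],[41,8],[42,2],[43,17],[50,0]]
[[3,8],[4,5],[7,0],[19,5],[28,0],[33,17],[37,2],[41,8],[42,2],[43,17],[50,0]]
[[3,8],[4,5],[7,0],[19,5],[28,0],[33,17],[37,2],[41,8],[42,2],[43,17],[50,0]]
[[3,8],[4,5],[7,0],[19,5],[28,0],[33,17],[37,2],[41,8],[42,2],[43,17],[50,0]]
[[3,8],[4,5],[7,0],[19,5],[28,0],[33,17],[37,2],[38,5],[41,8],[42,5],[43,17],[50,0]]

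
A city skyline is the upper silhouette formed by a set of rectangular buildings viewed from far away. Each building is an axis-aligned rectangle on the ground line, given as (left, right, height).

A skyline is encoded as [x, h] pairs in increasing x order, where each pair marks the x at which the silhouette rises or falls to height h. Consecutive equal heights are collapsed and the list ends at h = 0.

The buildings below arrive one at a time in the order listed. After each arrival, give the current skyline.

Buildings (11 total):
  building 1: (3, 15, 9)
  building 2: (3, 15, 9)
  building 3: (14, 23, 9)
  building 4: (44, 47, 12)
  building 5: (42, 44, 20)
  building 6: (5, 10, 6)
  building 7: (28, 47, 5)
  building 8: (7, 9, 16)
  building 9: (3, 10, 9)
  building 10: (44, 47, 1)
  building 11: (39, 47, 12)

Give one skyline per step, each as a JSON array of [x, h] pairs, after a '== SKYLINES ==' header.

== SKYLINES ==
[[3,9],[15,0]]
[[3,9],[15,0]]
[[3,9],[23,0]]
[[3,9],[23,0],[44,12],[47,0]]
[[3,9],[23,0],[42,20],[44,12],[47,0]]
[[3,9],[23,0],[42,20],[44,12],[47,0]]
[[3,9],[23,0],[28,5],[42,20],[44,12],[47,0]]
[[3,9],[7,16],[9,9],[23,0],[28,5],[42,20],[44,12],[47,0]]
[[3,9],[7,16],[9,9],[23,0],[28,5],[42,20],[44,12],[47,0]]
[[3,9],[7,16],[9,9],[23,0],[28,5],[42,20],[44,12],[47,0]]
[[3,9],[7,16],[9,9],[23,0],[28,5],[39,12],[42,20],[44,12],[47,0]]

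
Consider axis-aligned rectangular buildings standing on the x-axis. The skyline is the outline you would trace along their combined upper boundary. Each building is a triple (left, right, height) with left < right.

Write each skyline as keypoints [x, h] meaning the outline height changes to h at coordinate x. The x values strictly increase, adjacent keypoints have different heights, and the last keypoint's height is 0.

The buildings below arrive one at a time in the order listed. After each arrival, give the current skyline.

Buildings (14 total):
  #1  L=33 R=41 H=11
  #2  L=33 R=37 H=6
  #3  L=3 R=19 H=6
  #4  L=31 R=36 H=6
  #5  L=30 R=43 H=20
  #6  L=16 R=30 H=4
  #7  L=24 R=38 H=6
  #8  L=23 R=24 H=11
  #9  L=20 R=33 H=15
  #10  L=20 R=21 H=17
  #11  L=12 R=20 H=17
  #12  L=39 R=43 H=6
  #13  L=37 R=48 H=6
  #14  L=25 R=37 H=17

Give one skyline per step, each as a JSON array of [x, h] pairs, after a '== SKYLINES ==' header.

== SKYLINES ==
[[33,11],[41,0]]
[[33,11],[41,0]]
[[3,6],[19,0],[33,11],[41,0]]
[[3,6],[19,0],[31,6],[33,11],[41,0]]
[[3,6],[19,0],[30,20],[43,0]]
[[3,6],[19,4],[30,20],[43,0]]
[[3,6],[19,4],[24,6],[30,20],[43,0]]
[[3,6],[19,4],[23,11],[24,6],[30,20],[43,0]]
[[3,6],[19,4],[20,15],[30,20],[43,0]]
[[3,6],[19,4],[20,17],[21,15],[30,20],[43,0]]
[[3,6],[12,17],[21,15],[30,20],[43,0]]
[[3,6],[12,17],[21,15],[30,20],[43,0]]
[[3,6],[12,17],[21,15],[30,20],[43,6],[48,0]]
[[3,6],[12,17],[21,15],[25,17],[30,20],[43,6],[48,0]]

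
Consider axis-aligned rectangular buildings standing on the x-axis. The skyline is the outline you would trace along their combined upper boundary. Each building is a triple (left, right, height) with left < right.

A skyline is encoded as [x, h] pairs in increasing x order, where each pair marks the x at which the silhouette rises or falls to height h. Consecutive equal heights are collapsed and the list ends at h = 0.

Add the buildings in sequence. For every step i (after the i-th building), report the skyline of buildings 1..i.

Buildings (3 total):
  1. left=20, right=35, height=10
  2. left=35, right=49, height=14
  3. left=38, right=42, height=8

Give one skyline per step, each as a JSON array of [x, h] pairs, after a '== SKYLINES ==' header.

== SKYLINES ==
[[20,10],[35,0]]
[[20,10],[35,14],[49,0]]
[[20,10],[35,14],[49,0]]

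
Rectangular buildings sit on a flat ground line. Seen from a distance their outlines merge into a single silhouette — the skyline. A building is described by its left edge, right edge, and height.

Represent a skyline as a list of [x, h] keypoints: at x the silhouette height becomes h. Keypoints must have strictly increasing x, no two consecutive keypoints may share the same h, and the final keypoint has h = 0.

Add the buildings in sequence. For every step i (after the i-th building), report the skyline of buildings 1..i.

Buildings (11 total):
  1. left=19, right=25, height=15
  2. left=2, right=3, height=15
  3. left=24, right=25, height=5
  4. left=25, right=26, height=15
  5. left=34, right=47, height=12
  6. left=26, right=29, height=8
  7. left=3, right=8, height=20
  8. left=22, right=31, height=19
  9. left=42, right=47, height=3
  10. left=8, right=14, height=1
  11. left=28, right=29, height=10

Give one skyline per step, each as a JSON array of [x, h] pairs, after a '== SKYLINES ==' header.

== SKYLINES ==
[[19,15],[25,0]]
[[2,15],[3,0],[19,15],[25,0]]
[[2,15],[3,0],[19,15],[25,0]]
[[2,15],[3,0],[19,15],[26,0]]
[[2,15],[3,0],[19,15],[26,0],[34,12],[47,0]]
[[2,15],[3,0],[19,15],[26,8],[29,0],[34,12],[47,0]]
[[2,15],[3,20],[8,0],[19,15],[26,8],[29,0],[34,12],[47,0]]
[[2,15],[3,20],[8,0],[19,15],[22,19],[31,0],[34,12],[47,0]]
[[2,15],[3,20],[8,0],[19,15],[22,19],[31,0],[34,12],[47,0]]
[[2,15],[3,20],[8,1],[14,0],[19,15],[22,19],[31,0],[34,12],[47,0]]
[[2,15],[3,20],[8,1],[14,0],[19,15],[22,19],[31,0],[34,12],[47,0]]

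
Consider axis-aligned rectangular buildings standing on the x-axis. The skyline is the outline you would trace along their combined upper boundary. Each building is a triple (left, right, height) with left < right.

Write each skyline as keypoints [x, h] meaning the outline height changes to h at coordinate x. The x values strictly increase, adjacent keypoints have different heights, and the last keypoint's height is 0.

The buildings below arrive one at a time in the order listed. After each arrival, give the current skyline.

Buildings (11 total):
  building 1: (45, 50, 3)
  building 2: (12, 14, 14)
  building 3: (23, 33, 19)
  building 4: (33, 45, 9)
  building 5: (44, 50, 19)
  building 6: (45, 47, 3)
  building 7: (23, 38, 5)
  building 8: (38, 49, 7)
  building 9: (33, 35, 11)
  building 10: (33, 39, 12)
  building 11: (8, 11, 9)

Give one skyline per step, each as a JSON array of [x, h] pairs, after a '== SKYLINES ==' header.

== SKYLINES ==
[[45,3],[50,0]]
[[12,14],[14,0],[45,3],[50,0]]
[[12,14],[14,0],[23,19],[33,0],[45,3],[50,0]]
[[12,14],[14,0],[23,19],[33,9],[45,3],[50,0]]
[[12,14],[14,0],[23,19],[33,9],[44,19],[50,0]]
[[12,14],[14,0],[23,19],[33,9],[44,19],[50,0]]
[[12,14],[14,0],[23,19],[33,9],[44,19],[50,0]]
[[12,14],[14,0],[23,19],[33,9],[44,19],[50,0]]
[[12,14],[14,0],[23,19],[33,11],[35,9],[44,19],[50,0]]
[[12,14],[14,0],[23,19],[33,12],[39,9],[44,19],[50,0]]
[[8,9],[11,0],[12,14],[14,0],[23,19],[33,12],[39,9],[44,19],[50,0]]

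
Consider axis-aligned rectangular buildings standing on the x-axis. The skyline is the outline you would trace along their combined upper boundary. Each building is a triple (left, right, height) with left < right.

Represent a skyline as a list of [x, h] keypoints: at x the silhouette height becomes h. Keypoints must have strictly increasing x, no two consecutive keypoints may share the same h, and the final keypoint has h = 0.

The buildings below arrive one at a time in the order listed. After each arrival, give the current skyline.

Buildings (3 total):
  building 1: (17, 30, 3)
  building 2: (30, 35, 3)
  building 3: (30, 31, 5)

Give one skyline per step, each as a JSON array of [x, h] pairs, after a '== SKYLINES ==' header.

== SKYLINES ==
[[17,3],[30,0]]
[[17,3],[35,0]]
[[17,3],[30,5],[31,3],[35,0]]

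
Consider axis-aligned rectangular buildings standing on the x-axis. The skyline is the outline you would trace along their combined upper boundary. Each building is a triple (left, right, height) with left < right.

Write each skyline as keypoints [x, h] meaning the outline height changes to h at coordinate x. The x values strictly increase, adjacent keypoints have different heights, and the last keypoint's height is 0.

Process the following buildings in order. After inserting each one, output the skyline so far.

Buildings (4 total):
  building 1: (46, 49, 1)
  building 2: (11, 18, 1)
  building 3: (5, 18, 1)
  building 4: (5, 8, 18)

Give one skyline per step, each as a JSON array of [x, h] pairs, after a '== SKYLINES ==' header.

== SKYLINES ==
[[46,1],[49,0]]
[[11,1],[18,0],[46,1],[49,0]]
[[5,1],[18,0],[46,1],[49,0]]
[[5,18],[8,1],[18,0],[46,1],[49,0]]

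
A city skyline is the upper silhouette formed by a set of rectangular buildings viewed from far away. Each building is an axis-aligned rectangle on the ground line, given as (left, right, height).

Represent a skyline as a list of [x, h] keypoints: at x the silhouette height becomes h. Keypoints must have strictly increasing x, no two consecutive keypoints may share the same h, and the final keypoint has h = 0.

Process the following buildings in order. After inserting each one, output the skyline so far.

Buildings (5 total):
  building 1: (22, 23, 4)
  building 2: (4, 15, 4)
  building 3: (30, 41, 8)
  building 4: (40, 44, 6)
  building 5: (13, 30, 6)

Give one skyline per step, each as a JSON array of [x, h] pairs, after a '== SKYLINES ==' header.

== SKYLINES ==
[[22,4],[23,0]]
[[4,4],[15,0],[22,4],[23,0]]
[[4,4],[15,0],[22,4],[23,0],[30,8],[41,0]]
[[4,4],[15,0],[22,4],[23,0],[30,8],[41,6],[44,0]]
[[4,4],[13,6],[30,8],[41,6],[44,0]]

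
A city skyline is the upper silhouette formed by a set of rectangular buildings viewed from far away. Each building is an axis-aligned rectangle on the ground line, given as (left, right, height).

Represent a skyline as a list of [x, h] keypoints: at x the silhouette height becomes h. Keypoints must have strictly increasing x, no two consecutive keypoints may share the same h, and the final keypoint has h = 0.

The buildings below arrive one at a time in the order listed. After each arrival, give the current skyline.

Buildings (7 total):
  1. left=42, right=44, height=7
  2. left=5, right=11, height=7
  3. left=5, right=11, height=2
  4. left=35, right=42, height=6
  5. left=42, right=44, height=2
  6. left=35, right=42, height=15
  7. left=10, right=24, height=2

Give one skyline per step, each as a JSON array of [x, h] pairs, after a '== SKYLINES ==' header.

== SKYLINES ==
[[42,7],[44,0]]
[[5,7],[11,0],[42,7],[44,0]]
[[5,7],[11,0],[42,7],[44,0]]
[[5,7],[11,0],[35,6],[42,7],[44,0]]
[[5,7],[11,0],[35,6],[42,7],[44,0]]
[[5,7],[11,0],[35,15],[42,7],[44,0]]
[[5,7],[11,2],[24,0],[35,15],[42,7],[44,0]]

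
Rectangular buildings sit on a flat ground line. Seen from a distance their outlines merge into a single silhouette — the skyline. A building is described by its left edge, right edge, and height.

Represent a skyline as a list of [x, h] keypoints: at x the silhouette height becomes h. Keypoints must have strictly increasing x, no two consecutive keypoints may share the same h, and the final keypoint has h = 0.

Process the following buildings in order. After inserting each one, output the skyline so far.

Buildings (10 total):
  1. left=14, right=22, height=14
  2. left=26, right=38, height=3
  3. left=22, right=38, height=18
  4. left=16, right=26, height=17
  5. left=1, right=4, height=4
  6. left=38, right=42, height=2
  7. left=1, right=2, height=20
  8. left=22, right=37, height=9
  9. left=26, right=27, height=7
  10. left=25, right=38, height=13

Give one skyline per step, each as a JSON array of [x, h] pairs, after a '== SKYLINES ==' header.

== SKYLINES ==
[[14,14],[22,0]]
[[14,14],[22,0],[26,3],[38,0]]
[[14,14],[22,18],[38,0]]
[[14,14],[16,17],[22,18],[38,0]]
[[1,4],[4,0],[14,14],[16,17],[22,18],[38,0]]
[[1,4],[4,0],[14,14],[16,17],[22,18],[38,2],[42,0]]
[[1,20],[2,4],[4,0],[14,14],[16,17],[22,18],[38,2],[42,0]]
[[1,20],[2,4],[4,0],[14,14],[16,17],[22,18],[38,2],[42,0]]
[[1,20],[2,4],[4,0],[14,14],[16,17],[22,18],[38,2],[42,0]]
[[1,20],[2,4],[4,0],[14,14],[16,17],[22,18],[38,2],[42,0]]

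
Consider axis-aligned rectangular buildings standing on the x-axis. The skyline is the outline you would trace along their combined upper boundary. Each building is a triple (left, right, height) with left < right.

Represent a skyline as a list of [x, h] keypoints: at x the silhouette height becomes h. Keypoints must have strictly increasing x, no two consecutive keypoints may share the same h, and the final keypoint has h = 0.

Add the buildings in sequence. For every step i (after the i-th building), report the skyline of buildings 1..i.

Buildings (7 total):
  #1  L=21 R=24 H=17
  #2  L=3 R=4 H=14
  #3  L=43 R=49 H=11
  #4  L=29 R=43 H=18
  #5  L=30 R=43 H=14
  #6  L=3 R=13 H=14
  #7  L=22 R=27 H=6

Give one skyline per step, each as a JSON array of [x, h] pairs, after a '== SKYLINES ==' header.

== SKYLINES ==
[[21,17],[24,0]]
[[3,14],[4,0],[21,17],[24,0]]
[[3,14],[4,0],[21,17],[24,0],[43,11],[49,0]]
[[3,14],[4,0],[21,17],[24,0],[29,18],[43,11],[49,0]]
[[3,14],[4,0],[21,17],[24,0],[29,18],[43,11],[49,0]]
[[3,14],[13,0],[21,17],[24,0],[29,18],[43,11],[49,0]]
[[3,14],[13,0],[21,17],[24,6],[27,0],[29,18],[43,11],[49,0]]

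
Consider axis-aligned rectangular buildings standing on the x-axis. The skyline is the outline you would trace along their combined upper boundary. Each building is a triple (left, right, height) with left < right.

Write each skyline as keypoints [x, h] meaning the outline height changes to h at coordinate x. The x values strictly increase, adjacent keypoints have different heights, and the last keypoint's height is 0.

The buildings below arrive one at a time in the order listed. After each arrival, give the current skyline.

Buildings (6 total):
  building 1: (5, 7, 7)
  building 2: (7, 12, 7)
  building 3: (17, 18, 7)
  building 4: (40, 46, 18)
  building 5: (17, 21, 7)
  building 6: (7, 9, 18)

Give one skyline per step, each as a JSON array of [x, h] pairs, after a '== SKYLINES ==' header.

== SKYLINES ==
[[5,7],[7,0]]
[[5,7],[12,0]]
[[5,7],[12,0],[17,7],[18,0]]
[[5,7],[12,0],[17,7],[18,0],[40,18],[46,0]]
[[5,7],[12,0],[17,7],[21,0],[40,18],[46,0]]
[[5,7],[7,18],[9,7],[12,0],[17,7],[21,0],[40,18],[46,0]]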